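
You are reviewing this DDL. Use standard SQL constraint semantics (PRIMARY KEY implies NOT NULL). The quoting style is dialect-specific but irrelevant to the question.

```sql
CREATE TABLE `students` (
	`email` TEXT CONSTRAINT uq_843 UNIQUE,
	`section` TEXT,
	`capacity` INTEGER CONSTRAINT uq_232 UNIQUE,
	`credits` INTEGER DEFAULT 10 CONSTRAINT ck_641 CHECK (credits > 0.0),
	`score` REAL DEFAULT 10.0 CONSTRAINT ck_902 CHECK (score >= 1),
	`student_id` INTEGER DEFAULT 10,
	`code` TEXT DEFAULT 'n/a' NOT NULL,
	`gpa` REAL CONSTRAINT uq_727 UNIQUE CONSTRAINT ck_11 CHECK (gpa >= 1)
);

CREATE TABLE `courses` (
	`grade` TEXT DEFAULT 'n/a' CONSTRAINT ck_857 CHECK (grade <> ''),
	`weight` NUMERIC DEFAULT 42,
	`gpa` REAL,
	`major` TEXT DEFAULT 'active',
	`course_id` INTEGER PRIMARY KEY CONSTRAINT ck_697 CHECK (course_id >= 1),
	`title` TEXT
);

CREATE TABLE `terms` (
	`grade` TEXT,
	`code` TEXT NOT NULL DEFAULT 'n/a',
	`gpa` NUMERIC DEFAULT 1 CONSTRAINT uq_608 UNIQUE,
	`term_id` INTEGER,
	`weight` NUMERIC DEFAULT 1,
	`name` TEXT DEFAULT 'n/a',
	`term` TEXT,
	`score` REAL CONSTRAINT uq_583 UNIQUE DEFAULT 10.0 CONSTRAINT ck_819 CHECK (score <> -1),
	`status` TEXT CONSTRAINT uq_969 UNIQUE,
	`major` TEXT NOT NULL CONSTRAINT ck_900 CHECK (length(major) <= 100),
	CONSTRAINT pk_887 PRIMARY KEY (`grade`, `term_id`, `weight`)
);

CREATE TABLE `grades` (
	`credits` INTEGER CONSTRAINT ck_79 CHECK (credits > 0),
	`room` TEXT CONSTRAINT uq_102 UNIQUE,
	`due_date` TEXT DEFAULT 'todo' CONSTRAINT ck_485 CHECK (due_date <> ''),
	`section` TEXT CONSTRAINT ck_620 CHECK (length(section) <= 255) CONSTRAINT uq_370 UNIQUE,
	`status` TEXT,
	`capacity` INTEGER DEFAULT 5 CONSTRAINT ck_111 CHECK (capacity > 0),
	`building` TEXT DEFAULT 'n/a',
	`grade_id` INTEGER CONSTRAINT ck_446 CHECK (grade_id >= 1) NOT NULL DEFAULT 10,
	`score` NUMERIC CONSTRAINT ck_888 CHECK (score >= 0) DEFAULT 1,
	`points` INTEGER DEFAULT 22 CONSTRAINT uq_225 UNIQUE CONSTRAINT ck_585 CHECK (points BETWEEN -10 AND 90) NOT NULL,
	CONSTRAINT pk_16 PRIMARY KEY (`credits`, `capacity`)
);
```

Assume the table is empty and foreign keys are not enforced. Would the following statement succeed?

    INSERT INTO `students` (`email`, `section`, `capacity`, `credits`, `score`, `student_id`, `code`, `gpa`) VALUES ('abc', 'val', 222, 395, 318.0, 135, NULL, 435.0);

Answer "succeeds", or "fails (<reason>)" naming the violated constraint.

fails (NOT NULL on code)

code is explicitly set to NULL, but code is declared NOT NULL.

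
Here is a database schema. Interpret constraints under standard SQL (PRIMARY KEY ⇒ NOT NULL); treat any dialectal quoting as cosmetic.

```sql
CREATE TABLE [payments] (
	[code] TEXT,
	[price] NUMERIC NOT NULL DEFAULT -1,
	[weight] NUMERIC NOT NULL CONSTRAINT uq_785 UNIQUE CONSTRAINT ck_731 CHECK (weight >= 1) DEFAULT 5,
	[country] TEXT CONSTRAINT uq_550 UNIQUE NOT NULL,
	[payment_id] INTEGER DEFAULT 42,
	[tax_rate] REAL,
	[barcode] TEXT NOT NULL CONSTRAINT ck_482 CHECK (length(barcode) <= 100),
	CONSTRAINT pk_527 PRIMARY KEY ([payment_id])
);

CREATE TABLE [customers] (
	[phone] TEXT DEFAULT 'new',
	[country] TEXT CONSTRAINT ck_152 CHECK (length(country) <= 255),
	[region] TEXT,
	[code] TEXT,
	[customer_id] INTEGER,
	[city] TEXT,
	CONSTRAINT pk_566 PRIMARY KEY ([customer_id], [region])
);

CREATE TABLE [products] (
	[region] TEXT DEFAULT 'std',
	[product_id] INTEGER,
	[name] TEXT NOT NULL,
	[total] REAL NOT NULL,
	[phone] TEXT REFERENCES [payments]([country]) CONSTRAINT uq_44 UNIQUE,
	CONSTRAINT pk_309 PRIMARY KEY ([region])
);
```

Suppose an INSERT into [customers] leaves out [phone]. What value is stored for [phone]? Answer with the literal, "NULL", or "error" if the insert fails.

phone has an explicit DEFAULT 'new'.
When the column is omitted from an INSERT, that default is used.

'new'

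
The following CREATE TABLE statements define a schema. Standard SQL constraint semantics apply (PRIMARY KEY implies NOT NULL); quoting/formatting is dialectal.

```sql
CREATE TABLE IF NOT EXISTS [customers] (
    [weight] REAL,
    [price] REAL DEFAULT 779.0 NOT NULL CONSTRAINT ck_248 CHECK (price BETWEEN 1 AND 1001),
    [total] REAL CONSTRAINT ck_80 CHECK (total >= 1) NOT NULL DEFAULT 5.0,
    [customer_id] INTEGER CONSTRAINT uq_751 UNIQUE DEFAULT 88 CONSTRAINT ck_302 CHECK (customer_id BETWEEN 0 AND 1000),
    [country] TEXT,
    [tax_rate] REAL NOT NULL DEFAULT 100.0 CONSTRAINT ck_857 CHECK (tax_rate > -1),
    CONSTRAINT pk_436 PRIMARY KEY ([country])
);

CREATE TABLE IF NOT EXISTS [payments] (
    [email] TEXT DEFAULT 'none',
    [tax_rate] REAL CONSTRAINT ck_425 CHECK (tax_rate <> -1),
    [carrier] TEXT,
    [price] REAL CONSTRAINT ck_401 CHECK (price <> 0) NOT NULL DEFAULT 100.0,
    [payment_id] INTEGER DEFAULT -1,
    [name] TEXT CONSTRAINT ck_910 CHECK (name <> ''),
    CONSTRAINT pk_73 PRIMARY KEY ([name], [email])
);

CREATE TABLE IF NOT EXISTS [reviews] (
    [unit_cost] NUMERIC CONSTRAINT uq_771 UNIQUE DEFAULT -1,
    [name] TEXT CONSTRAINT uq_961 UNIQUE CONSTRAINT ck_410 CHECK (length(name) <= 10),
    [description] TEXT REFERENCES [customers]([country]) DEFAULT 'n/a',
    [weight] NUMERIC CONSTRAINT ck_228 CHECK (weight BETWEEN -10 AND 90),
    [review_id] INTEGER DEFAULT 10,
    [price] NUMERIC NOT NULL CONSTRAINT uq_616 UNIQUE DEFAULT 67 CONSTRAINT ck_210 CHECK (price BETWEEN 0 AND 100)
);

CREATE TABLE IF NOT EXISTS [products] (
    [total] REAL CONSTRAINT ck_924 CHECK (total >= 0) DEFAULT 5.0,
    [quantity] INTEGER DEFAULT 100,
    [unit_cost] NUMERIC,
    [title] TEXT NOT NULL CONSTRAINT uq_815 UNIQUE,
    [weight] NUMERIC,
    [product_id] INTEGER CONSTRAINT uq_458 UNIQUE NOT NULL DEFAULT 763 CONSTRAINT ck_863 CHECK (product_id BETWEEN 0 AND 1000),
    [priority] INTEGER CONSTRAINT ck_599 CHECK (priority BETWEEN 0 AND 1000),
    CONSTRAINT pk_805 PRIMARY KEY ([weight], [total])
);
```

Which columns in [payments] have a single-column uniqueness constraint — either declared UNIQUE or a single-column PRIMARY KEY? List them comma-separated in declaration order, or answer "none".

none

- email: part of a composite PRIMARY KEY — only the tuple is unique, not this column on its own.
- tax_rate: no UNIQUE or single-column PK constraint.
- carrier: no UNIQUE or single-column PK constraint.
- price: no UNIQUE or single-column PK constraint.
- payment_id: no UNIQUE or single-column PK constraint.
- name: part of a composite PRIMARY KEY — only the tuple is unique, not this column on its own.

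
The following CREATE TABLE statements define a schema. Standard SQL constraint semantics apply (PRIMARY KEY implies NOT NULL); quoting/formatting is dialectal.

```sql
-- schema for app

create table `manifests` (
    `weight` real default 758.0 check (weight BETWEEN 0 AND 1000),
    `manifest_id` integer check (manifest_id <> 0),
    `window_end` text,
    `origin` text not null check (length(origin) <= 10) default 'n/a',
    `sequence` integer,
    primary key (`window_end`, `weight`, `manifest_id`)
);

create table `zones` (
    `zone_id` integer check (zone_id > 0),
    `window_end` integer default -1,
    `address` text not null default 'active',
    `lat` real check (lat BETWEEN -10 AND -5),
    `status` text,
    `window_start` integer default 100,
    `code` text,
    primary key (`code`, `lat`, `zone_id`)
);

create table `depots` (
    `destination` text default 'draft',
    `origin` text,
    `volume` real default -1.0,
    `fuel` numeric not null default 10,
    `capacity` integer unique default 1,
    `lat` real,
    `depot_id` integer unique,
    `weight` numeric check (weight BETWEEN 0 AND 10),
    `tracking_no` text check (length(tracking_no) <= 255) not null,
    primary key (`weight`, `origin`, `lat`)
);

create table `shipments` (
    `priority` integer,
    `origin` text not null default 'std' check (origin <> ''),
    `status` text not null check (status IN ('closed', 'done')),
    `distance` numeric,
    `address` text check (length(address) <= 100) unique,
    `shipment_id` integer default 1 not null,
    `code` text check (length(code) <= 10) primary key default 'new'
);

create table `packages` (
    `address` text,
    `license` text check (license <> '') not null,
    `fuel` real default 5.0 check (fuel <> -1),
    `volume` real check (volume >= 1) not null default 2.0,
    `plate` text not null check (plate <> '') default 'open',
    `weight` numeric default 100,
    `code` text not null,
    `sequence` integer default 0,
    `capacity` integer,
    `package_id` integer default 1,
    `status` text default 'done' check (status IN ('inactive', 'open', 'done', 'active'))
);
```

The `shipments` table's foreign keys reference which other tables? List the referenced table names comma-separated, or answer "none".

No column in shipments has a REFERENCES clause.

none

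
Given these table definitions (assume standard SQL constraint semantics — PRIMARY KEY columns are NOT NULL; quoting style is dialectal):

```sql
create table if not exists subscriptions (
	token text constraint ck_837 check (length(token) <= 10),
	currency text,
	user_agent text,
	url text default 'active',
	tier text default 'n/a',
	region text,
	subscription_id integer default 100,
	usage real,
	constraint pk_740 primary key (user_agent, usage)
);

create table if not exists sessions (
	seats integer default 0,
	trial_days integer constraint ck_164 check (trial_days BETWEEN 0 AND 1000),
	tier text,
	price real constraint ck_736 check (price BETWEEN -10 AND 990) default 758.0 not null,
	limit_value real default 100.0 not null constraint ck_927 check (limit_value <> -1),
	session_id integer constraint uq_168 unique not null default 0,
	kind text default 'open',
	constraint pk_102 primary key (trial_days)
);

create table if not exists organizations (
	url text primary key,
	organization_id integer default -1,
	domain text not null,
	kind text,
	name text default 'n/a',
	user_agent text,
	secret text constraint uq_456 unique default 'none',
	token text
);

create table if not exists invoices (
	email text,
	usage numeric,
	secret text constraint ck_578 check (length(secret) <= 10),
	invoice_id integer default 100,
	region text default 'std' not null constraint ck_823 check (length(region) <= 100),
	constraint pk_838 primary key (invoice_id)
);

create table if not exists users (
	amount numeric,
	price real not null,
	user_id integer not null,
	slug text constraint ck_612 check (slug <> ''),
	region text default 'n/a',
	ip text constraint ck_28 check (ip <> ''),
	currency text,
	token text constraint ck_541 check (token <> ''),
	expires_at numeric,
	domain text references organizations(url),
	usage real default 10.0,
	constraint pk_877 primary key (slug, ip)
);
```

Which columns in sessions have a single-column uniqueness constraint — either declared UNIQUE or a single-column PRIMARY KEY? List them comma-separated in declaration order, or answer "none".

- seats: no UNIQUE or single-column PK constraint.
- trial_days: single-column PRIMARY KEY → unique.
- tier: no UNIQUE or single-column PK constraint.
- price: no UNIQUE or single-column PK constraint.
- limit_value: no UNIQUE or single-column PK constraint.
- session_id: declared UNIQUE → unique.
- kind: no UNIQUE or single-column PK constraint.

trial_days, session_id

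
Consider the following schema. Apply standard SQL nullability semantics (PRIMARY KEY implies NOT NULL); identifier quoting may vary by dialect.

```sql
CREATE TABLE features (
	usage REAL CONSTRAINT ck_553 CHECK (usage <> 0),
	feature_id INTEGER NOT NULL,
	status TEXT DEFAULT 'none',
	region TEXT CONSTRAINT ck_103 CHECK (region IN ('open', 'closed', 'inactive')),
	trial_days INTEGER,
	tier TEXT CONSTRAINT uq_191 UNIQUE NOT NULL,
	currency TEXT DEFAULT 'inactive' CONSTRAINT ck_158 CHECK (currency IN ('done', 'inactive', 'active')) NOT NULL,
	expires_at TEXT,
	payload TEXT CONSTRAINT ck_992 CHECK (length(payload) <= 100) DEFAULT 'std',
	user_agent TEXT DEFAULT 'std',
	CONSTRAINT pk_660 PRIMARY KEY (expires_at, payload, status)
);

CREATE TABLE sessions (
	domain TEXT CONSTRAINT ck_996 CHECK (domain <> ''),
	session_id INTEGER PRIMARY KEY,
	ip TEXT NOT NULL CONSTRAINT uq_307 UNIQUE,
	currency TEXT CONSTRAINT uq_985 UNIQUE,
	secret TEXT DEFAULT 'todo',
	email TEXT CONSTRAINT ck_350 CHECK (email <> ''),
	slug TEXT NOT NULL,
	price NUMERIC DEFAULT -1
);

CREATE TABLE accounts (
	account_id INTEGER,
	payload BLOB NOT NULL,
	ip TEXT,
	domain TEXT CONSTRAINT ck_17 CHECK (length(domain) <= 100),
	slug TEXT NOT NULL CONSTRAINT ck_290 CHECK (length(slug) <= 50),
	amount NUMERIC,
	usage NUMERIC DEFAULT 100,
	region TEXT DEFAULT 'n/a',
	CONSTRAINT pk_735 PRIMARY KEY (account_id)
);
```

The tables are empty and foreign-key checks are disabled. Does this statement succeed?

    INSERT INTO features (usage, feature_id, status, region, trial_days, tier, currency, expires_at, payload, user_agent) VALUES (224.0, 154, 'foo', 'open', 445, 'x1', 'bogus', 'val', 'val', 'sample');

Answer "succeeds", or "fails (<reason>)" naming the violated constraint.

fails (CHECK on currency)

The value 'bogus' for currency violates CHECK (currency IN ('done', 'inactive', 'active')).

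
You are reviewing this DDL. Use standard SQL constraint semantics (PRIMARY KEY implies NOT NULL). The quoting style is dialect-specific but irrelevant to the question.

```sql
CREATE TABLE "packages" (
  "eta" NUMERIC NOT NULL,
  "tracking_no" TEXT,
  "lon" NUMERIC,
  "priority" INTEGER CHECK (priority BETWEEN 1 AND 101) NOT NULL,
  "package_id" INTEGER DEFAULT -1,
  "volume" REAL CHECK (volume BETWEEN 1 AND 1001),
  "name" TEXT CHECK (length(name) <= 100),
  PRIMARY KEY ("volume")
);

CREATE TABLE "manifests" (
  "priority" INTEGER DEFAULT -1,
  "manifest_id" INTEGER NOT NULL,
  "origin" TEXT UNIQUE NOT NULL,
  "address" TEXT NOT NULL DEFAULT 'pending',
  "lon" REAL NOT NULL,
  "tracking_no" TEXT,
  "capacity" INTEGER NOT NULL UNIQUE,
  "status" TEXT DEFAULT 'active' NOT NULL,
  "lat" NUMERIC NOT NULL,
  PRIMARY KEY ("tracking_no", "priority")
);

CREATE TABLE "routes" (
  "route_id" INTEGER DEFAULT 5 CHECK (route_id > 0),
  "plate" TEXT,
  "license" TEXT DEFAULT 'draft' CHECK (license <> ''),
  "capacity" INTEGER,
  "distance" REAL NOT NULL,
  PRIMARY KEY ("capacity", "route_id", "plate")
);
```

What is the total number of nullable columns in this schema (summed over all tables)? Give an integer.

packages: 4 nullable (tracking_no, lon, package_id, name — PK (volume) and explicit NOT NULL columns excluded).
manifests: 0 nullable (none — PK (tracking_no, priority) and explicit NOT NULL columns excluded).
routes: 1 nullable (license — PK (capacity, route_id, plate) and explicit NOT NULL columns excluded).
Total: 4 + 0 + 1 = 5.

5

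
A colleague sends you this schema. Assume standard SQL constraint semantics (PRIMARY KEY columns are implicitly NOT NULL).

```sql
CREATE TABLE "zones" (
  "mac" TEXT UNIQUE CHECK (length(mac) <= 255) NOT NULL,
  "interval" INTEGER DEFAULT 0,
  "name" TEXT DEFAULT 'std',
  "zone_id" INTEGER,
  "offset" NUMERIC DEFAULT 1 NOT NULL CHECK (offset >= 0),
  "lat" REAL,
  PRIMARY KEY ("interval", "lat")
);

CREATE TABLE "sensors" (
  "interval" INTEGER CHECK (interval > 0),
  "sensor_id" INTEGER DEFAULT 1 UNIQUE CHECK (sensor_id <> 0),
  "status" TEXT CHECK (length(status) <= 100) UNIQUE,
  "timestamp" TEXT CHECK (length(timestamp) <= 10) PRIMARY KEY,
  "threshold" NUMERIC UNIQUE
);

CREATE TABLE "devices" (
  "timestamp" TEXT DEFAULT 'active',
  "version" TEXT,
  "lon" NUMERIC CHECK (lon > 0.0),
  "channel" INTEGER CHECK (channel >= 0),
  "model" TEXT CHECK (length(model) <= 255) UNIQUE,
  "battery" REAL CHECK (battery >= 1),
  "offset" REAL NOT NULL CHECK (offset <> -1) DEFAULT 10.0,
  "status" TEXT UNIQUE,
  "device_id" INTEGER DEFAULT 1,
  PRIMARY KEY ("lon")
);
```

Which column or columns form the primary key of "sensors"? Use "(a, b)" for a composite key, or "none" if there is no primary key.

timestamp is declared PRIMARY KEY inline on the column.

timestamp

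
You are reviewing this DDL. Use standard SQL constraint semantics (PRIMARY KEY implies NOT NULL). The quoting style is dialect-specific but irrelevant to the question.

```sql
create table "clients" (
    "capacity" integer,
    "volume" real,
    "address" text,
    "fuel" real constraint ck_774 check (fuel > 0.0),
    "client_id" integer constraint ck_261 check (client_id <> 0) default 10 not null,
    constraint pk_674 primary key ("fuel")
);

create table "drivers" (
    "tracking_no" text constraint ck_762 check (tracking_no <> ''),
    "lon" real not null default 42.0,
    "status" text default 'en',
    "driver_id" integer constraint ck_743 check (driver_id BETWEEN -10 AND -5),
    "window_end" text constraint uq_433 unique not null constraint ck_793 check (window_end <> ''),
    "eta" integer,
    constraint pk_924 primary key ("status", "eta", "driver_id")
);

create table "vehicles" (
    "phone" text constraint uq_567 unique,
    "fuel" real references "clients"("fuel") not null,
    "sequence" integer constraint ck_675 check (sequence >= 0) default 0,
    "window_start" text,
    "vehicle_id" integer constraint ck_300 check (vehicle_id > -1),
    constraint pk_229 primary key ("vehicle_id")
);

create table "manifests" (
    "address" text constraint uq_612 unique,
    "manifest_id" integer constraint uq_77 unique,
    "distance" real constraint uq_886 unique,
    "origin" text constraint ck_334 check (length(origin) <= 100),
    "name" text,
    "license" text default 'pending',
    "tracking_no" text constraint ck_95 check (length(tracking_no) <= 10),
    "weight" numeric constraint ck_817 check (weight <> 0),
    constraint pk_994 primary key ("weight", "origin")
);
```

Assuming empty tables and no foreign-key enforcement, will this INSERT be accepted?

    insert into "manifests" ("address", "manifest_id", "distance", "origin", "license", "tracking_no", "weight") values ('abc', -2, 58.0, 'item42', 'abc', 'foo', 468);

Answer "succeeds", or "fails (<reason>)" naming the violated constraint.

NOT NULL columns: origin is supplied; weight is supplied.
CHECK constraints: 'item42' satisfies (length(origin) <= 100); 'foo' satisfies (length(tracking_no) <= 10); 468 satisfies (weight <> 0).
No constraint is violated.

succeeds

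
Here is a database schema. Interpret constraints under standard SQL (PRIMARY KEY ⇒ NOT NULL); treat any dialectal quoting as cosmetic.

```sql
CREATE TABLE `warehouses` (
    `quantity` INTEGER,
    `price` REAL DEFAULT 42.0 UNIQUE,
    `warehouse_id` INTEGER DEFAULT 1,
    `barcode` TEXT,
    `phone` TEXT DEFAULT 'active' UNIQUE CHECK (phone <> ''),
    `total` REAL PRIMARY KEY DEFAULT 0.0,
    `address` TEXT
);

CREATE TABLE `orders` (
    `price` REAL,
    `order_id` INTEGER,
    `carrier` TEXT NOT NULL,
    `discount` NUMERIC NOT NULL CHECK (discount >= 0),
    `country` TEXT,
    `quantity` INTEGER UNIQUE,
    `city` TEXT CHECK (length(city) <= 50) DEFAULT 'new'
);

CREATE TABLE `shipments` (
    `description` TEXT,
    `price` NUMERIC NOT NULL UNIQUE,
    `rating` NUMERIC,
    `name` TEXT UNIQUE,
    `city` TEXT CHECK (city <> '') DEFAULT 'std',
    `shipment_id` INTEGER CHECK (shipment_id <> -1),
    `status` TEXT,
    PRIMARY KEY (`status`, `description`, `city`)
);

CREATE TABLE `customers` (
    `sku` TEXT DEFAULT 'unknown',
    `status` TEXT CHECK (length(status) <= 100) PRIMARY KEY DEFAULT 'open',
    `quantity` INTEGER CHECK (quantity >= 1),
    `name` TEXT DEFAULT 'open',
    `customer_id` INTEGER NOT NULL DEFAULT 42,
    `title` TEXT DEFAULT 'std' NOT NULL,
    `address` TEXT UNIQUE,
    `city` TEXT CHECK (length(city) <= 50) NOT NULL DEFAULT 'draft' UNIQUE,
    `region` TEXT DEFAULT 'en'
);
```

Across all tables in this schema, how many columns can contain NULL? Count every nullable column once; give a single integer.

19

warehouses: 6 nullable (quantity, price, warehouse_id, barcode, phone, address — PK (total) and explicit NOT NULL columns excluded).
orders: 5 nullable (price, order_id, country, quantity, city — PK none and explicit NOT NULL columns excluded).
shipments: 3 nullable (rating, name, shipment_id — PK (status, description, city) and explicit NOT NULL columns excluded).
customers: 5 nullable (sku, quantity, name, address, region — PK (status) and explicit NOT NULL columns excluded).
Total: 6 + 5 + 3 + 5 = 19.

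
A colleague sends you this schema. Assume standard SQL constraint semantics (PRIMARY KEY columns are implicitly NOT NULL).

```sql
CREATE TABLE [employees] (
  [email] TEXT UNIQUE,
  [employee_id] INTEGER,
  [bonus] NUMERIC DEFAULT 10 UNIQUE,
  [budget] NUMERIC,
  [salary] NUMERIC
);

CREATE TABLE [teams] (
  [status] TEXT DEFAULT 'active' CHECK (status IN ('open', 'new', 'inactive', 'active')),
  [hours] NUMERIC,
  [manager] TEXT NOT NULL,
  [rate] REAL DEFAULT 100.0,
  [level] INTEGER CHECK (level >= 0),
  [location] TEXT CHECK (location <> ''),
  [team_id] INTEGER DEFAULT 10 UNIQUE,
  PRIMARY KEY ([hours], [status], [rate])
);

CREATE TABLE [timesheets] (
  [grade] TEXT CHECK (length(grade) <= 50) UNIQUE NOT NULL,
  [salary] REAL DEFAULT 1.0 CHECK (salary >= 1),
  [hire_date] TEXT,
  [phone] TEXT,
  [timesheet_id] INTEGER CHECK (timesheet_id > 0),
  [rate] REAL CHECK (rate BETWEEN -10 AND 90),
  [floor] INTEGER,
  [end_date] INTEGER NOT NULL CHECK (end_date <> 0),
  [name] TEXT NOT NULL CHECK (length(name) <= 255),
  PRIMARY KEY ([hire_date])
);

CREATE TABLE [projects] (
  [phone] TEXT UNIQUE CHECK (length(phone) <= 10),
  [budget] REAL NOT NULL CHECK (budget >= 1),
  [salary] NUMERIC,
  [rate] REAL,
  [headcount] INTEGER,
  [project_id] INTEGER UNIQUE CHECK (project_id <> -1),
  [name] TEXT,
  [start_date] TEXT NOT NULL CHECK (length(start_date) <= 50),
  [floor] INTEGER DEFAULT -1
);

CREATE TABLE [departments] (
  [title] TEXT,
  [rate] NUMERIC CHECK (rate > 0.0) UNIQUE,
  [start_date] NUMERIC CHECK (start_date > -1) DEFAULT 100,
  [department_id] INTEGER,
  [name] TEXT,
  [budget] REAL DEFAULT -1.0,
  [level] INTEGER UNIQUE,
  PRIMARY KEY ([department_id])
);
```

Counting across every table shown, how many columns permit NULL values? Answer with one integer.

26

employees: 5 nullable (email, employee_id, bonus, budget, salary — PK none and explicit NOT NULL columns excluded).
teams: 3 nullable (level, location, team_id — PK (hours, status, rate) and explicit NOT NULL columns excluded).
timesheets: 5 nullable (salary, phone, timesheet_id, rate, floor — PK (hire_date) and explicit NOT NULL columns excluded).
projects: 7 nullable (phone, salary, rate, headcount, project_id, name, floor — PK none and explicit NOT NULL columns excluded).
departments: 6 nullable (title, rate, start_date, name, budget, level — PK (department_id) and explicit NOT NULL columns excluded).
Total: 5 + 3 + 5 + 7 + 6 = 26.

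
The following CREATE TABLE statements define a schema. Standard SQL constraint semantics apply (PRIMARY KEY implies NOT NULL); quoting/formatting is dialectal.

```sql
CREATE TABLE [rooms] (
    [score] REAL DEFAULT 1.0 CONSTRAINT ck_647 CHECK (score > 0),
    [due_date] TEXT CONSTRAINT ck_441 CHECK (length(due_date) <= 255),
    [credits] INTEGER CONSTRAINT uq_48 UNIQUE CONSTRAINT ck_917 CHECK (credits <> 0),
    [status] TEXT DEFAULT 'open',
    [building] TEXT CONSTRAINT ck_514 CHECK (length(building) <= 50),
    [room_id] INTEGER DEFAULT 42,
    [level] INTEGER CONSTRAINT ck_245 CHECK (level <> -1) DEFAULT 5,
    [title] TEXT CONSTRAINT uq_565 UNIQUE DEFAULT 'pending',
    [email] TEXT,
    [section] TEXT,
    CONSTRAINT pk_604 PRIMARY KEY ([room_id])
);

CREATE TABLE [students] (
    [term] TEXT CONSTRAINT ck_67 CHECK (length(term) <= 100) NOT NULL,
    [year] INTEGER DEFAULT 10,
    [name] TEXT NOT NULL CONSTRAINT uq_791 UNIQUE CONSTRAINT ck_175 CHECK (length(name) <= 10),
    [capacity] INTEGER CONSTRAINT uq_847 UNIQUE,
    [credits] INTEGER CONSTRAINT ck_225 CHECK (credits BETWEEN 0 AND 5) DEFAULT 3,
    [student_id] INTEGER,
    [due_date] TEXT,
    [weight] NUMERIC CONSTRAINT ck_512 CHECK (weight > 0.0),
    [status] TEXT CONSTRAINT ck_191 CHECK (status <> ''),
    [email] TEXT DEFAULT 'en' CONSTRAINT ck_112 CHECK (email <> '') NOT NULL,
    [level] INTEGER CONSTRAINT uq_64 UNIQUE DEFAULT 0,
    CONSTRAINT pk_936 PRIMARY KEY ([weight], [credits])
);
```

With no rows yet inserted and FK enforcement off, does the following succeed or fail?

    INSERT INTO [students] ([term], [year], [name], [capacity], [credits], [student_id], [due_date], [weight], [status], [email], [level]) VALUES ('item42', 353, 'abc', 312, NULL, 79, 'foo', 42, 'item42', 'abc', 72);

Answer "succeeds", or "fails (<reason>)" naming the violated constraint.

credits is explicitly set to NULL, but credits is part of the PRIMARY KEY (implied NOT NULL).

fails (NOT NULL on credits)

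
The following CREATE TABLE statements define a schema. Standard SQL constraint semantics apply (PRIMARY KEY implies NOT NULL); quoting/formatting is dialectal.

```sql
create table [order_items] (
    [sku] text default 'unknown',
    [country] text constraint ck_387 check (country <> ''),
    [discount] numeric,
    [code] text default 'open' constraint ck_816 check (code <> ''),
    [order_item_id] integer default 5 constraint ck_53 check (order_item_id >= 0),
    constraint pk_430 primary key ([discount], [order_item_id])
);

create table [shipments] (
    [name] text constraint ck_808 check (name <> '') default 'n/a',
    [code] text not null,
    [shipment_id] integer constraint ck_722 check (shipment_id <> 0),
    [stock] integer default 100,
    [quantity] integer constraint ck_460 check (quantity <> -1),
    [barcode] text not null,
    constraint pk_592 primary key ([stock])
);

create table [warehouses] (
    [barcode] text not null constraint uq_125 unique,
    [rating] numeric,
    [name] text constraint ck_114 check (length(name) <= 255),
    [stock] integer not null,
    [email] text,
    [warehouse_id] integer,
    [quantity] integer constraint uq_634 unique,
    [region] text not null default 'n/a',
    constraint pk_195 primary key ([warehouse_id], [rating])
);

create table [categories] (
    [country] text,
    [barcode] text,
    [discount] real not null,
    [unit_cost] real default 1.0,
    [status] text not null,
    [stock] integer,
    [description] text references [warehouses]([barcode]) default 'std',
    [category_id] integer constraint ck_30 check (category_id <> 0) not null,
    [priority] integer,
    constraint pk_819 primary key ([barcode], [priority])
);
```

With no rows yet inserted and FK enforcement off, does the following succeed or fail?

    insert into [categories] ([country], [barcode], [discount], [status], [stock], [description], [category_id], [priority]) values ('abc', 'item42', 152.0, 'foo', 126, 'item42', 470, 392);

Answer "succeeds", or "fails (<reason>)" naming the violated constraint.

succeeds

NOT NULL columns: barcode is supplied; category_id is supplied; discount is supplied; priority is supplied; status is supplied.
CHECK constraints: 470 satisfies (category_id <> 0).
No constraint is violated.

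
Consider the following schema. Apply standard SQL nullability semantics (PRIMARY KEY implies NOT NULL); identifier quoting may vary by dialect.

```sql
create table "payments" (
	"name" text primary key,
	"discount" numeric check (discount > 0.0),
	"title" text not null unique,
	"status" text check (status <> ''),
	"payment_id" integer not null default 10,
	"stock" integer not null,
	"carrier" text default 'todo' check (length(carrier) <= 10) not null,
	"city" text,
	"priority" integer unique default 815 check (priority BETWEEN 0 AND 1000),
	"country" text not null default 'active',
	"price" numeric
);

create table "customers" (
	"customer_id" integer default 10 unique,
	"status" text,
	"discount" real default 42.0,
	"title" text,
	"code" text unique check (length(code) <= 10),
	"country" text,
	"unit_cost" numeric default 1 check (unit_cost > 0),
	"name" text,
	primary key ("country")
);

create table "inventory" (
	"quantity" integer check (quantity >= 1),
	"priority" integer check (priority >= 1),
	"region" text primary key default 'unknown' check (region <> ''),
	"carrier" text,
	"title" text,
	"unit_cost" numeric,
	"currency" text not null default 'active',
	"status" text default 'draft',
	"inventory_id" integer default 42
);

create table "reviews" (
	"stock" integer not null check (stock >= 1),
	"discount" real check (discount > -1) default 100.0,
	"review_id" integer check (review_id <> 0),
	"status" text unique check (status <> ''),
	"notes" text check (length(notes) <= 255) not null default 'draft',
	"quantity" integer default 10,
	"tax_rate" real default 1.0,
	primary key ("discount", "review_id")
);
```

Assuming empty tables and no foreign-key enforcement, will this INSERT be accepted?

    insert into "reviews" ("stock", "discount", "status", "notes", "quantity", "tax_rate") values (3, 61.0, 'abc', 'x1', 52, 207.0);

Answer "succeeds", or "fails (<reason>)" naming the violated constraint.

fails (NOT NULL on review_id)

review_id is omitted from the column list and has no DEFAULT, so it would receive NULL.
But review_id is part of the PRIMARY KEY (implied NOT NULL).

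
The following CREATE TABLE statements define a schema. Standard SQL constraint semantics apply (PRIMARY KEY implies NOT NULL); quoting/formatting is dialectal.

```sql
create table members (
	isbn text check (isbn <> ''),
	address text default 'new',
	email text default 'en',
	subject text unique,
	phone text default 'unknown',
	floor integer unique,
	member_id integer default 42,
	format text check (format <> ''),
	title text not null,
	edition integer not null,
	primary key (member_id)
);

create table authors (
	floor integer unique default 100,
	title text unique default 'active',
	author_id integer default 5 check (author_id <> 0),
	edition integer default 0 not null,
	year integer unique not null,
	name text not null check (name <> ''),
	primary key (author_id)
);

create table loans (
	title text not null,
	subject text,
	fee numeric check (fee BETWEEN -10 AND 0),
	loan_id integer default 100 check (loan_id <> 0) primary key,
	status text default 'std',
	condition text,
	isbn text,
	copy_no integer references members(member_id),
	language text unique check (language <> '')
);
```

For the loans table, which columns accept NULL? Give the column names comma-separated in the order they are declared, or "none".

- title: declared NOT NULL → not nullable.
- subject: no NOT NULL constraint applies → nullable.
- fee: CHECK does not forbid NULL (a CHECK constraint passes when its expression is NULL) → nullable.
- loan_id: part of the PRIMARY KEY, which implies NOT NULL → not nullable.
- status: DEFAULT only fills an omitted column; an explicit NULL is still allowed → nullable.
- condition: no NOT NULL constraint applies → nullable.
- isbn: no NOT NULL constraint applies → nullable.
- copy_no: a foreign key column may be NULL unless separately constrained → nullable.
- language: CHECK does not forbid NULL (a CHECK constraint passes when its expression is NULL) → nullable.

subject, fee, status, condition, isbn, copy_no, language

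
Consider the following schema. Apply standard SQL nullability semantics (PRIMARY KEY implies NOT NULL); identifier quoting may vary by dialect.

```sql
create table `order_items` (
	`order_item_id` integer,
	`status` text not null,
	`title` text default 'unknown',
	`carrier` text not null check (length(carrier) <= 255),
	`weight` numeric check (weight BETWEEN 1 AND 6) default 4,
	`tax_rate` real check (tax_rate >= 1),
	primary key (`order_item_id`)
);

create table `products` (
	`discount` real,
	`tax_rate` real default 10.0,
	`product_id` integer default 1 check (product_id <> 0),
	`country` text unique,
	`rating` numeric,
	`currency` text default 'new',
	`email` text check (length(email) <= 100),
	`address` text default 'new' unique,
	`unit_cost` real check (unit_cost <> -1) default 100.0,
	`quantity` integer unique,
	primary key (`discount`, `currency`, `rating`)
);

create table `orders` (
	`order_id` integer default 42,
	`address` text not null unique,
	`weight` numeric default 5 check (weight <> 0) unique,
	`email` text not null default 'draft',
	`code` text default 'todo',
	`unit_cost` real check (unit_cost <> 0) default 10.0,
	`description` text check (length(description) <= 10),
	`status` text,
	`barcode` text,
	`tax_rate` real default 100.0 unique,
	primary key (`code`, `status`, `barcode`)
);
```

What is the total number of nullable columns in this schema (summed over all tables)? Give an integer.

order_items: 3 nullable (title, weight, tax_rate — PK (order_item_id) and explicit NOT NULL columns excluded).
products: 7 nullable (tax_rate, product_id, country, email, address, unit_cost, quantity — PK (discount, currency, rating) and explicit NOT NULL columns excluded).
orders: 5 nullable (order_id, weight, unit_cost, description, tax_rate — PK (code, status, barcode) and explicit NOT NULL columns excluded).
Total: 3 + 7 + 5 = 15.

15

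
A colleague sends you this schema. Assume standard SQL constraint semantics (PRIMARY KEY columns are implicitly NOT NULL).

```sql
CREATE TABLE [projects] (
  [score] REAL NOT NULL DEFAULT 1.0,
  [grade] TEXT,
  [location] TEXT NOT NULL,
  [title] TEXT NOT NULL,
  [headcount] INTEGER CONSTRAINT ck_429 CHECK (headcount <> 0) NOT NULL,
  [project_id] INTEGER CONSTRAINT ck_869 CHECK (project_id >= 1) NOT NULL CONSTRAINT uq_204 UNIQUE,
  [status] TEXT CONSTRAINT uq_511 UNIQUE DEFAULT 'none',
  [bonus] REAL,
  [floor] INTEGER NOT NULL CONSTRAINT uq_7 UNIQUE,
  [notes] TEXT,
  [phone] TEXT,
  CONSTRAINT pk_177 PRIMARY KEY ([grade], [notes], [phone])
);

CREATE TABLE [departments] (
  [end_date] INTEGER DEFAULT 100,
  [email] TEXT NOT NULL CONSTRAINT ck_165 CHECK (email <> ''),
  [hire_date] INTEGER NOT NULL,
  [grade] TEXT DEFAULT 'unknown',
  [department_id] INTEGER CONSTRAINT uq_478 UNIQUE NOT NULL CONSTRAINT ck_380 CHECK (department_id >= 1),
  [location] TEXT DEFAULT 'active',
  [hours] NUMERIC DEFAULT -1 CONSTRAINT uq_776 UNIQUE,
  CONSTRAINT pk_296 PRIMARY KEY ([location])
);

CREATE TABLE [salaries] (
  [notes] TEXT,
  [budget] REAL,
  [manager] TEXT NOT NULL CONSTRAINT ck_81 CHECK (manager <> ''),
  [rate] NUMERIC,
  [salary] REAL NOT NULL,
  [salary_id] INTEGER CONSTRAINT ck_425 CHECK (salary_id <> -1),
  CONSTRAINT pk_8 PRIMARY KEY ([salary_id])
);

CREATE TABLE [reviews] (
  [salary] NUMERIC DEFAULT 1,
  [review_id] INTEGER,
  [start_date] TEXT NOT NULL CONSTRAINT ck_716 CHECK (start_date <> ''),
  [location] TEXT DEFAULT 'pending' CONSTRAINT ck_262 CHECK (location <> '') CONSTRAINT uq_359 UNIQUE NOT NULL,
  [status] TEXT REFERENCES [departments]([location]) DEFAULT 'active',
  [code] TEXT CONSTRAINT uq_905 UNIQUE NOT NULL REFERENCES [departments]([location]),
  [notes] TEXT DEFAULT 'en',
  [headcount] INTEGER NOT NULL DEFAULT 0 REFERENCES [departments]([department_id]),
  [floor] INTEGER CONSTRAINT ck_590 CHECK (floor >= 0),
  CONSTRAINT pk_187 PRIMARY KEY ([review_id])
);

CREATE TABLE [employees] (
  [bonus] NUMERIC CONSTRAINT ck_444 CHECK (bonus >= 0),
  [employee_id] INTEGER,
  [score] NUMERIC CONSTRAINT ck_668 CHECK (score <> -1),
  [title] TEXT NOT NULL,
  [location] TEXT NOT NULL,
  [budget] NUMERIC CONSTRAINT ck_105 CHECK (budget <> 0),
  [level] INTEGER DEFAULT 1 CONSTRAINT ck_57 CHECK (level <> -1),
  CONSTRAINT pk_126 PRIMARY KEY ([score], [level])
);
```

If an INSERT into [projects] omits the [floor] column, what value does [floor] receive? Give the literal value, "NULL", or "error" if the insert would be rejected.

floor has no DEFAULT clause.
Omitting it would insert NULL, but it is declared NOT NULL, so the INSERT fails.

error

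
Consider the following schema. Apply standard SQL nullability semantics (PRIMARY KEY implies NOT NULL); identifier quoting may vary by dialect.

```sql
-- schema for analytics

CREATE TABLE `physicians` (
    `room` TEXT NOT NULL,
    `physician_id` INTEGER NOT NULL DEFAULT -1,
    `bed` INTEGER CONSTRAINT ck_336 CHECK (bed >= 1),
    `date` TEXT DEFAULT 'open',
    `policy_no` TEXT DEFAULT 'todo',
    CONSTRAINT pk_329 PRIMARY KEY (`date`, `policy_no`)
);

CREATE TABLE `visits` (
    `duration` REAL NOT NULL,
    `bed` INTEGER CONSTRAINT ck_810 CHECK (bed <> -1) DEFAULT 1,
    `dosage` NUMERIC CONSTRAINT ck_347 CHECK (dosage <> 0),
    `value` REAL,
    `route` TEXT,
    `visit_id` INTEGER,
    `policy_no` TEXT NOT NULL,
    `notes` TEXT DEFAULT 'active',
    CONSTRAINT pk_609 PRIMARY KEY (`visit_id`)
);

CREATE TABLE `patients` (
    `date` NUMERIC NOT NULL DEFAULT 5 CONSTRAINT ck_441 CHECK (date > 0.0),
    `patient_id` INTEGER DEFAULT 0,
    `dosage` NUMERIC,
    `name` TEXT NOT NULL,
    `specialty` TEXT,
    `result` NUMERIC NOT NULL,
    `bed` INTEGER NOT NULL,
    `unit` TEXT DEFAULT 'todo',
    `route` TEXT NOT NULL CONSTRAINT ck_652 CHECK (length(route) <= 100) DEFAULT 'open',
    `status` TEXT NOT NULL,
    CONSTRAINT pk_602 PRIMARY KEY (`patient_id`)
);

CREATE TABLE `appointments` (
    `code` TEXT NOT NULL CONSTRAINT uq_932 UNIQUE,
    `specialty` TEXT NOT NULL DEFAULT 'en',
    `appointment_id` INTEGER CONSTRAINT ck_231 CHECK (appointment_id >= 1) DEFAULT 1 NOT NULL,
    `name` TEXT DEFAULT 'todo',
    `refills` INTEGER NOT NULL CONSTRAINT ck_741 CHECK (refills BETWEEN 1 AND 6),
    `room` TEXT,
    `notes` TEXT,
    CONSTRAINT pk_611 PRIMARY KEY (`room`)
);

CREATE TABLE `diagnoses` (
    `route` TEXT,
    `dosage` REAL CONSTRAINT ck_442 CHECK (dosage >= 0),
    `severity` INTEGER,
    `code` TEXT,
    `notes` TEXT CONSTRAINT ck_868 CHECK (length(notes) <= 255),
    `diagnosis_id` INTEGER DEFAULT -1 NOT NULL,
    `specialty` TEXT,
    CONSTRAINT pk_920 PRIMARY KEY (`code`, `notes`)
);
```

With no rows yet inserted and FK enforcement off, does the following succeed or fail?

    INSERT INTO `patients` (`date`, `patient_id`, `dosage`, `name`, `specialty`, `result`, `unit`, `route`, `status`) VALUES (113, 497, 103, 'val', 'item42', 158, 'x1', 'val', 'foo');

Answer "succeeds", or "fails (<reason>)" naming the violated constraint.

fails (NOT NULL on bed)

bed is omitted from the column list and has no DEFAULT, so it would receive NULL.
But bed is declared NOT NULL.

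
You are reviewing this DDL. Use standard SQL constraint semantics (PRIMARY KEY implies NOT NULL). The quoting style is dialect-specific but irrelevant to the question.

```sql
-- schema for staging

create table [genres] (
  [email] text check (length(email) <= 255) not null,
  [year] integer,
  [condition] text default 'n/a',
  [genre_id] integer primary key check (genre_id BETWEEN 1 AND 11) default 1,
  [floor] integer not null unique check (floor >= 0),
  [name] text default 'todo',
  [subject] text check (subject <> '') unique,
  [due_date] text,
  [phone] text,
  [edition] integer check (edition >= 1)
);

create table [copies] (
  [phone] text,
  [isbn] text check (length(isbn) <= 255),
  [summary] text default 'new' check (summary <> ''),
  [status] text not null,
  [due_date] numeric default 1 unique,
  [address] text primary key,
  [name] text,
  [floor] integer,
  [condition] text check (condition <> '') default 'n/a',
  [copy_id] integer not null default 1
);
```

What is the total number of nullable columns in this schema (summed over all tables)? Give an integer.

genres: 7 nullable (year, condition, name, subject, due_date, phone, edition — PK (genre_id) and explicit NOT NULL columns excluded).
copies: 7 nullable (phone, isbn, summary, due_date, name, floor, condition — PK (address) and explicit NOT NULL columns excluded).
Total: 7 + 7 = 14.

14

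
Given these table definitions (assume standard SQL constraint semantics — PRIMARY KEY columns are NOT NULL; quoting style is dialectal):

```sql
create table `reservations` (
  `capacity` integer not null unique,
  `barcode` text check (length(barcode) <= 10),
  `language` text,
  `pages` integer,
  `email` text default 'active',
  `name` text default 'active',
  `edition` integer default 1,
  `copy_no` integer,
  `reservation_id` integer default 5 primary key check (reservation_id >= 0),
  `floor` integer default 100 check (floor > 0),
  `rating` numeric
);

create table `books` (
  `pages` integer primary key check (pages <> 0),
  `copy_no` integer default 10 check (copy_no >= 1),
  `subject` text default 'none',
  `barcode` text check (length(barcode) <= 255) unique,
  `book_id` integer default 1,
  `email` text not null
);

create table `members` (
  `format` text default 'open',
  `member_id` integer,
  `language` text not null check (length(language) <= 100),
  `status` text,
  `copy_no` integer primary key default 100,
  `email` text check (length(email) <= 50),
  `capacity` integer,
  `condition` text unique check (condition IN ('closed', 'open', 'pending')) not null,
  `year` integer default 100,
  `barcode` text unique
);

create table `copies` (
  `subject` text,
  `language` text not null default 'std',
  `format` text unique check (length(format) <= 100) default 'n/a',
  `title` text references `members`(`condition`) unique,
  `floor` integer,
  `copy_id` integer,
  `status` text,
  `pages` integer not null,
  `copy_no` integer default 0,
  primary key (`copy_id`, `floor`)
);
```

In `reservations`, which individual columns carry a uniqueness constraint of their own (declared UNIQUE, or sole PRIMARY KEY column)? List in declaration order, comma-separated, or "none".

capacity, reservation_id

- capacity: declared UNIQUE → unique.
- barcode: no UNIQUE or single-column PK constraint.
- language: no UNIQUE or single-column PK constraint.
- pages: no UNIQUE or single-column PK constraint.
- email: no UNIQUE or single-column PK constraint.
- name: no UNIQUE or single-column PK constraint.
- edition: no UNIQUE or single-column PK constraint.
- copy_no: no UNIQUE or single-column PK constraint.
- reservation_id: single-column PRIMARY KEY → unique.
- floor: no UNIQUE or single-column PK constraint.
- rating: no UNIQUE or single-column PK constraint.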